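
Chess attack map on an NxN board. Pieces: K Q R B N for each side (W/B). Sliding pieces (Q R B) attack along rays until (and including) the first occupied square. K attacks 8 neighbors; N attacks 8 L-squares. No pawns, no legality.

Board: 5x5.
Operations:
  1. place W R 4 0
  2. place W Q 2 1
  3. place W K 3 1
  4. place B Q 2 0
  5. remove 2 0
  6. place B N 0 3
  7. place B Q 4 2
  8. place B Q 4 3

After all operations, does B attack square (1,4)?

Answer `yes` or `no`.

Answer: no

Derivation:
Op 1: place WR@(4,0)
Op 2: place WQ@(2,1)
Op 3: place WK@(3,1)
Op 4: place BQ@(2,0)
Op 5: remove (2,0)
Op 6: place BN@(0,3)
Op 7: place BQ@(4,2)
Op 8: place BQ@(4,3)
Per-piece attacks for B:
  BN@(0,3): attacks (2,4) (1,1) (2,2)
  BQ@(4,2): attacks (4,3) (4,1) (4,0) (3,2) (2,2) (1,2) (0,2) (3,3) (2,4) (3,1) [ray(0,1) blocked at (4,3); ray(0,-1) blocked at (4,0); ray(-1,-1) blocked at (3,1)]
  BQ@(4,3): attacks (4,4) (4,2) (3,3) (2,3) (1,3) (0,3) (3,4) (3,2) (2,1) [ray(0,-1) blocked at (4,2); ray(-1,0) blocked at (0,3); ray(-1,-1) blocked at (2,1)]
B attacks (1,4): no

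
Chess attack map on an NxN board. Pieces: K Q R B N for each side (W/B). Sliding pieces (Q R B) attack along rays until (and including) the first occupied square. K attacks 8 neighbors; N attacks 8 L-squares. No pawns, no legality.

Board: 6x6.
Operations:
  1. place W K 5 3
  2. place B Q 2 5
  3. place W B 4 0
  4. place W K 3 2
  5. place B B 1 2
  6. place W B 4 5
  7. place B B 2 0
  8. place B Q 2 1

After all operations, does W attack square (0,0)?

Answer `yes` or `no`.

Op 1: place WK@(5,3)
Op 2: place BQ@(2,5)
Op 3: place WB@(4,0)
Op 4: place WK@(3,2)
Op 5: place BB@(1,2)
Op 6: place WB@(4,5)
Op 7: place BB@(2,0)
Op 8: place BQ@(2,1)
Per-piece attacks for W:
  WK@(3,2): attacks (3,3) (3,1) (4,2) (2,2) (4,3) (4,1) (2,3) (2,1)
  WB@(4,0): attacks (5,1) (3,1) (2,2) (1,3) (0,4)
  WB@(4,5): attacks (5,4) (3,4) (2,3) (1,2) [ray(-1,-1) blocked at (1,2)]
  WK@(5,3): attacks (5,4) (5,2) (4,3) (4,4) (4,2)
W attacks (0,0): no

Answer: no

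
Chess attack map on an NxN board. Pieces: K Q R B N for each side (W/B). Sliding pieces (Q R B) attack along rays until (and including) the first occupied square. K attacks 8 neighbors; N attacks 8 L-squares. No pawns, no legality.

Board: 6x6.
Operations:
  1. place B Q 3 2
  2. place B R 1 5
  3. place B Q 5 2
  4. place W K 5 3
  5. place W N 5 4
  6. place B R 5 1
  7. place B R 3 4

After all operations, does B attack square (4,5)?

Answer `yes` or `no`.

Answer: yes

Derivation:
Op 1: place BQ@(3,2)
Op 2: place BR@(1,5)
Op 3: place BQ@(5,2)
Op 4: place WK@(5,3)
Op 5: place WN@(5,4)
Op 6: place BR@(5,1)
Op 7: place BR@(3,4)
Per-piece attacks for B:
  BR@(1,5): attacks (1,4) (1,3) (1,2) (1,1) (1,0) (2,5) (3,5) (4,5) (5,5) (0,5)
  BQ@(3,2): attacks (3,3) (3,4) (3,1) (3,0) (4,2) (5,2) (2,2) (1,2) (0,2) (4,3) (5,4) (4,1) (5,0) (2,3) (1,4) (0,5) (2,1) (1,0) [ray(0,1) blocked at (3,4); ray(1,0) blocked at (5,2); ray(1,1) blocked at (5,4)]
  BR@(3,4): attacks (3,5) (3,3) (3,2) (4,4) (5,4) (2,4) (1,4) (0,4) [ray(0,-1) blocked at (3,2); ray(1,0) blocked at (5,4)]
  BR@(5,1): attacks (5,2) (5,0) (4,1) (3,1) (2,1) (1,1) (0,1) [ray(0,1) blocked at (5,2)]
  BQ@(5,2): attacks (5,3) (5,1) (4,2) (3,2) (4,3) (3,4) (4,1) (3,0) [ray(0,1) blocked at (5,3); ray(0,-1) blocked at (5,1); ray(-1,0) blocked at (3,2); ray(-1,1) blocked at (3,4)]
B attacks (4,5): yes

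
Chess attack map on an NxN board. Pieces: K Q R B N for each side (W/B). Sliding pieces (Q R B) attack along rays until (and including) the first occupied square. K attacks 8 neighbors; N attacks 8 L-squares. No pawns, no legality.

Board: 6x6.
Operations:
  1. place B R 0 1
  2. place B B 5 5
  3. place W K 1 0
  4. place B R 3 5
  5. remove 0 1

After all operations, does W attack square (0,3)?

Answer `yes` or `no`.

Op 1: place BR@(0,1)
Op 2: place BB@(5,5)
Op 3: place WK@(1,0)
Op 4: place BR@(3,5)
Op 5: remove (0,1)
Per-piece attacks for W:
  WK@(1,0): attacks (1,1) (2,0) (0,0) (2,1) (0,1)
W attacks (0,3): no

Answer: no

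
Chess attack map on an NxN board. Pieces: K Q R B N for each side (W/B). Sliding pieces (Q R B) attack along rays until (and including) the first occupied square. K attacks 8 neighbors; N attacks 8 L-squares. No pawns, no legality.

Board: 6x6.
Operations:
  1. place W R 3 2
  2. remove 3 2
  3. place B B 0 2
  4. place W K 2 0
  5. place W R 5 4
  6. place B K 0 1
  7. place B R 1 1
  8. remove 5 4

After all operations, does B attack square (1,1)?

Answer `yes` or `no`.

Answer: yes

Derivation:
Op 1: place WR@(3,2)
Op 2: remove (3,2)
Op 3: place BB@(0,2)
Op 4: place WK@(2,0)
Op 5: place WR@(5,4)
Op 6: place BK@(0,1)
Op 7: place BR@(1,1)
Op 8: remove (5,4)
Per-piece attacks for B:
  BK@(0,1): attacks (0,2) (0,0) (1,1) (1,2) (1,0)
  BB@(0,2): attacks (1,3) (2,4) (3,5) (1,1) [ray(1,-1) blocked at (1,1)]
  BR@(1,1): attacks (1,2) (1,3) (1,4) (1,5) (1,0) (2,1) (3,1) (4,1) (5,1) (0,1) [ray(-1,0) blocked at (0,1)]
B attacks (1,1): yes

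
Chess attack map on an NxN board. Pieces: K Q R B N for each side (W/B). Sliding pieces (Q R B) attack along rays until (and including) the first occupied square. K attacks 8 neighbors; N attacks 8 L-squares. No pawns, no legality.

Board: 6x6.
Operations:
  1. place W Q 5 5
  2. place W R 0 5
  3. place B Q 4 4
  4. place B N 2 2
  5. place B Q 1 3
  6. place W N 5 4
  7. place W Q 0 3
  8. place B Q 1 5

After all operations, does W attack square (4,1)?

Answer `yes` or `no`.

Answer: no

Derivation:
Op 1: place WQ@(5,5)
Op 2: place WR@(0,5)
Op 3: place BQ@(4,4)
Op 4: place BN@(2,2)
Op 5: place BQ@(1,3)
Op 6: place WN@(5,4)
Op 7: place WQ@(0,3)
Op 8: place BQ@(1,5)
Per-piece attacks for W:
  WQ@(0,3): attacks (0,4) (0,5) (0,2) (0,1) (0,0) (1,3) (1,4) (2,5) (1,2) (2,1) (3,0) [ray(0,1) blocked at (0,5); ray(1,0) blocked at (1,3)]
  WR@(0,5): attacks (0,4) (0,3) (1,5) [ray(0,-1) blocked at (0,3); ray(1,0) blocked at (1,5)]
  WN@(5,4): attacks (3,5) (4,2) (3,3)
  WQ@(5,5): attacks (5,4) (4,5) (3,5) (2,5) (1,5) (4,4) [ray(0,-1) blocked at (5,4); ray(-1,0) blocked at (1,5); ray(-1,-1) blocked at (4,4)]
W attacks (4,1): no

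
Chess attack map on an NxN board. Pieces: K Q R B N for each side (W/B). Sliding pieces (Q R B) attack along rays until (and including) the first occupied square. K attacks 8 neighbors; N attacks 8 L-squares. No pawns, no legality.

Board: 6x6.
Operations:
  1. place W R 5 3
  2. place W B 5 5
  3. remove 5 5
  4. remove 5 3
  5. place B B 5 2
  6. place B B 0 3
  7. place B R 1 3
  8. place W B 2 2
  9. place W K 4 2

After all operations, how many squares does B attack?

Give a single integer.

Op 1: place WR@(5,3)
Op 2: place WB@(5,5)
Op 3: remove (5,5)
Op 4: remove (5,3)
Op 5: place BB@(5,2)
Op 6: place BB@(0,3)
Op 7: place BR@(1,3)
Op 8: place WB@(2,2)
Op 9: place WK@(4,2)
Per-piece attacks for B:
  BB@(0,3): attacks (1,4) (2,5) (1,2) (2,1) (3,0)
  BR@(1,3): attacks (1,4) (1,5) (1,2) (1,1) (1,0) (2,3) (3,3) (4,3) (5,3) (0,3) [ray(-1,0) blocked at (0,3)]
  BB@(5,2): attacks (4,3) (3,4) (2,5) (4,1) (3,0)
Union (15 distinct): (0,3) (1,0) (1,1) (1,2) (1,4) (1,5) (2,1) (2,3) (2,5) (3,0) (3,3) (3,4) (4,1) (4,3) (5,3)

Answer: 15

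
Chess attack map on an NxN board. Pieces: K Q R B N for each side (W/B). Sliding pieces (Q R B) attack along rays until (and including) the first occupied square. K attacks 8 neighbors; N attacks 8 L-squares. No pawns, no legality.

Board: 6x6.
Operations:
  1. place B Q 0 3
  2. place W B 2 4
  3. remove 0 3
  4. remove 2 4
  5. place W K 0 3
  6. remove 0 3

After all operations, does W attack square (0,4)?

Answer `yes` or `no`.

Answer: no

Derivation:
Op 1: place BQ@(0,3)
Op 2: place WB@(2,4)
Op 3: remove (0,3)
Op 4: remove (2,4)
Op 5: place WK@(0,3)
Op 6: remove (0,3)
Per-piece attacks for W:
W attacks (0,4): no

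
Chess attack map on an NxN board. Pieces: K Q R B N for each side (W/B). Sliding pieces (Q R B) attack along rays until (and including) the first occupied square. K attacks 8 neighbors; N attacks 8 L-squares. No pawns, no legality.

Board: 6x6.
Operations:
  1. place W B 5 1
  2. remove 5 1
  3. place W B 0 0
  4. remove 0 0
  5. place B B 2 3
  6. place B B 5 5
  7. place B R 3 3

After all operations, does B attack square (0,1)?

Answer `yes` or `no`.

Answer: yes

Derivation:
Op 1: place WB@(5,1)
Op 2: remove (5,1)
Op 3: place WB@(0,0)
Op 4: remove (0,0)
Op 5: place BB@(2,3)
Op 6: place BB@(5,5)
Op 7: place BR@(3,3)
Per-piece attacks for B:
  BB@(2,3): attacks (3,4) (4,5) (3,2) (4,1) (5,0) (1,4) (0,5) (1,2) (0,1)
  BR@(3,3): attacks (3,4) (3,5) (3,2) (3,1) (3,0) (4,3) (5,3) (2,3) [ray(-1,0) blocked at (2,3)]
  BB@(5,5): attacks (4,4) (3,3) [ray(-1,-1) blocked at (3,3)]
B attacks (0,1): yes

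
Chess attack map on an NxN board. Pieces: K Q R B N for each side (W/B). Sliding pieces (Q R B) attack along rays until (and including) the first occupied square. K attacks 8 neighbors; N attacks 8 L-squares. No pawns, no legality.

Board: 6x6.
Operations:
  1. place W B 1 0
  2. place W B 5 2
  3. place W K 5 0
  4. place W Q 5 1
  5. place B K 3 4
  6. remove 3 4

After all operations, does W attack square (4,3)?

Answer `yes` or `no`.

Op 1: place WB@(1,0)
Op 2: place WB@(5,2)
Op 3: place WK@(5,0)
Op 4: place WQ@(5,1)
Op 5: place BK@(3,4)
Op 6: remove (3,4)
Per-piece attacks for W:
  WB@(1,0): attacks (2,1) (3,2) (4,3) (5,4) (0,1)
  WK@(5,0): attacks (5,1) (4,0) (4,1)
  WQ@(5,1): attacks (5,2) (5,0) (4,1) (3,1) (2,1) (1,1) (0,1) (4,2) (3,3) (2,4) (1,5) (4,0) [ray(0,1) blocked at (5,2); ray(0,-1) blocked at (5,0)]
  WB@(5,2): attacks (4,3) (3,4) (2,5) (4,1) (3,0)
W attacks (4,3): yes

Answer: yes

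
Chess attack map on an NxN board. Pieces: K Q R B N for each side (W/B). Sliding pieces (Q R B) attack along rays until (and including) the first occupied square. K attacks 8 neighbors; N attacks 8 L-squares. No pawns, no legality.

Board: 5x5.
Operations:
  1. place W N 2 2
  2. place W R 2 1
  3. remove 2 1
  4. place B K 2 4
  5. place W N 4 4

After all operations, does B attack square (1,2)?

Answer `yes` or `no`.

Answer: no

Derivation:
Op 1: place WN@(2,2)
Op 2: place WR@(2,1)
Op 3: remove (2,1)
Op 4: place BK@(2,4)
Op 5: place WN@(4,4)
Per-piece attacks for B:
  BK@(2,4): attacks (2,3) (3,4) (1,4) (3,3) (1,3)
B attacks (1,2): no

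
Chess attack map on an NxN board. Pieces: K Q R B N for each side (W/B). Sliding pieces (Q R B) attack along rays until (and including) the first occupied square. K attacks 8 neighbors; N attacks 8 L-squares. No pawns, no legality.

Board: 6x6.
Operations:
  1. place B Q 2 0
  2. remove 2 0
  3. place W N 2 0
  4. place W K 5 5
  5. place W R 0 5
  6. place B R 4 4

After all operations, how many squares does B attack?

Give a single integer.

Answer: 10

Derivation:
Op 1: place BQ@(2,0)
Op 2: remove (2,0)
Op 3: place WN@(2,0)
Op 4: place WK@(5,5)
Op 5: place WR@(0,5)
Op 6: place BR@(4,4)
Per-piece attacks for B:
  BR@(4,4): attacks (4,5) (4,3) (4,2) (4,1) (4,0) (5,4) (3,4) (2,4) (1,4) (0,4)
Union (10 distinct): (0,4) (1,4) (2,4) (3,4) (4,0) (4,1) (4,2) (4,3) (4,5) (5,4)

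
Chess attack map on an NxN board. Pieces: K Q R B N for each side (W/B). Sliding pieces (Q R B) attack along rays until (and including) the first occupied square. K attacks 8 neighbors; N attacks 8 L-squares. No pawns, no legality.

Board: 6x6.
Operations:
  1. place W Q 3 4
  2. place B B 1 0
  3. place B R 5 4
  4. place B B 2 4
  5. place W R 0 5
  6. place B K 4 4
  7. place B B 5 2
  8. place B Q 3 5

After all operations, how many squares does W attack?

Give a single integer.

Answer: 19

Derivation:
Op 1: place WQ@(3,4)
Op 2: place BB@(1,0)
Op 3: place BR@(5,4)
Op 4: place BB@(2,4)
Op 5: place WR@(0,5)
Op 6: place BK@(4,4)
Op 7: place BB@(5,2)
Op 8: place BQ@(3,5)
Per-piece attacks for W:
  WR@(0,5): attacks (0,4) (0,3) (0,2) (0,1) (0,0) (1,5) (2,5) (3,5) [ray(1,0) blocked at (3,5)]
  WQ@(3,4): attacks (3,5) (3,3) (3,2) (3,1) (3,0) (4,4) (2,4) (4,5) (4,3) (5,2) (2,5) (2,3) (1,2) (0,1) [ray(0,1) blocked at (3,5); ray(1,0) blocked at (4,4); ray(-1,0) blocked at (2,4); ray(1,-1) blocked at (5,2)]
Union (19 distinct): (0,0) (0,1) (0,2) (0,3) (0,4) (1,2) (1,5) (2,3) (2,4) (2,5) (3,0) (3,1) (3,2) (3,3) (3,5) (4,3) (4,4) (4,5) (5,2)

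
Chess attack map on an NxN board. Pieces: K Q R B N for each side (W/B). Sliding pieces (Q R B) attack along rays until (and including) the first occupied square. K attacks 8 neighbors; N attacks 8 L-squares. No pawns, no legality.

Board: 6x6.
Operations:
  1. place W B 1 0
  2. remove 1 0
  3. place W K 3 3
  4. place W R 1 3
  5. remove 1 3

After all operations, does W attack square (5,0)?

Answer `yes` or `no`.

Op 1: place WB@(1,0)
Op 2: remove (1,0)
Op 3: place WK@(3,3)
Op 4: place WR@(1,3)
Op 5: remove (1,3)
Per-piece attacks for W:
  WK@(3,3): attacks (3,4) (3,2) (4,3) (2,3) (4,4) (4,2) (2,4) (2,2)
W attacks (5,0): no

Answer: no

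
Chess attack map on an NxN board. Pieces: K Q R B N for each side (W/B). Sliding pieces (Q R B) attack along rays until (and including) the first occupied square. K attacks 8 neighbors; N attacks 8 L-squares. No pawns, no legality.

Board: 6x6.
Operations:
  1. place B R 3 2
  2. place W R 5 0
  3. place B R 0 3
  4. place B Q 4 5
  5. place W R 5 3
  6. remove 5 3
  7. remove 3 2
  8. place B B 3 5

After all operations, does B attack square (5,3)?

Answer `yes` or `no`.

Op 1: place BR@(3,2)
Op 2: place WR@(5,0)
Op 3: place BR@(0,3)
Op 4: place BQ@(4,5)
Op 5: place WR@(5,3)
Op 6: remove (5,3)
Op 7: remove (3,2)
Op 8: place BB@(3,5)
Per-piece attacks for B:
  BR@(0,3): attacks (0,4) (0,5) (0,2) (0,1) (0,0) (1,3) (2,3) (3,3) (4,3) (5,3)
  BB@(3,5): attacks (4,4) (5,3) (2,4) (1,3) (0,2)
  BQ@(4,5): attacks (4,4) (4,3) (4,2) (4,1) (4,0) (5,5) (3,5) (5,4) (3,4) (2,3) (1,2) (0,1) [ray(-1,0) blocked at (3,5)]
B attacks (5,3): yes

Answer: yes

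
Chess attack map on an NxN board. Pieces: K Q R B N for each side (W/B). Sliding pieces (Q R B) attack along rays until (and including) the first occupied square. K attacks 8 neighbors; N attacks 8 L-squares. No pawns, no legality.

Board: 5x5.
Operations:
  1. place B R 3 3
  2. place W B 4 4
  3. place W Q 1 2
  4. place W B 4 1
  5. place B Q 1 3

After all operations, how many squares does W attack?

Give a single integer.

Answer: 15

Derivation:
Op 1: place BR@(3,3)
Op 2: place WB@(4,4)
Op 3: place WQ@(1,2)
Op 4: place WB@(4,1)
Op 5: place BQ@(1,3)
Per-piece attacks for W:
  WQ@(1,2): attacks (1,3) (1,1) (1,0) (2,2) (3,2) (4,2) (0,2) (2,3) (3,4) (2,1) (3,0) (0,3) (0,1) [ray(0,1) blocked at (1,3)]
  WB@(4,1): attacks (3,2) (2,3) (1,4) (3,0)
  WB@(4,4): attacks (3,3) [ray(-1,-1) blocked at (3,3)]
Union (15 distinct): (0,1) (0,2) (0,3) (1,0) (1,1) (1,3) (1,4) (2,1) (2,2) (2,3) (3,0) (3,2) (3,3) (3,4) (4,2)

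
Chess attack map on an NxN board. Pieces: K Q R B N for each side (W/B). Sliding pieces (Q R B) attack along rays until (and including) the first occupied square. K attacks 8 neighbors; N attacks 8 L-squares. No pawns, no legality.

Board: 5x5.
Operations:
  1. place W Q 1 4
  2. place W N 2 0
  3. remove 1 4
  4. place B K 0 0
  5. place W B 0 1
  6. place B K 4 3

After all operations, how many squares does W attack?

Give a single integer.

Op 1: place WQ@(1,4)
Op 2: place WN@(2,0)
Op 3: remove (1,4)
Op 4: place BK@(0,0)
Op 5: place WB@(0,1)
Op 6: place BK@(4,3)
Per-piece attacks for W:
  WB@(0,1): attacks (1,2) (2,3) (3,4) (1,0)
  WN@(2,0): attacks (3,2) (4,1) (1,2) (0,1)
Union (7 distinct): (0,1) (1,0) (1,2) (2,3) (3,2) (3,4) (4,1)

Answer: 7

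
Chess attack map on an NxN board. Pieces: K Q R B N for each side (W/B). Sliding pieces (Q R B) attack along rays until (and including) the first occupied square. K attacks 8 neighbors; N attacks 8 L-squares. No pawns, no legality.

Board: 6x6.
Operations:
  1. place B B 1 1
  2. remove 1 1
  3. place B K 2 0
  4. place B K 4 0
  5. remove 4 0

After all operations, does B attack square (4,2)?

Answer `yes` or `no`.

Op 1: place BB@(1,1)
Op 2: remove (1,1)
Op 3: place BK@(2,0)
Op 4: place BK@(4,0)
Op 5: remove (4,0)
Per-piece attacks for B:
  BK@(2,0): attacks (2,1) (3,0) (1,0) (3,1) (1,1)
B attacks (4,2): no

Answer: no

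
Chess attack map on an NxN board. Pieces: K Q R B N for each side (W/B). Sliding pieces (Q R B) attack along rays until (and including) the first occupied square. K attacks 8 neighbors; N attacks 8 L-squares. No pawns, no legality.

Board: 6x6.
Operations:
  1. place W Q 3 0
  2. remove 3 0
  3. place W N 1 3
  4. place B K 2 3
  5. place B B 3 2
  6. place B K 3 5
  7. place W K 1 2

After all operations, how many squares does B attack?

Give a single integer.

Op 1: place WQ@(3,0)
Op 2: remove (3,0)
Op 3: place WN@(1,3)
Op 4: place BK@(2,3)
Op 5: place BB@(3,2)
Op 6: place BK@(3,5)
Op 7: place WK@(1,2)
Per-piece attacks for B:
  BK@(2,3): attacks (2,4) (2,2) (3,3) (1,3) (3,4) (3,2) (1,4) (1,2)
  BB@(3,2): attacks (4,3) (5,4) (4,1) (5,0) (2,3) (2,1) (1,0) [ray(-1,1) blocked at (2,3)]
  BK@(3,5): attacks (3,4) (4,5) (2,5) (4,4) (2,4)
Union (18 distinct): (1,0) (1,2) (1,3) (1,4) (2,1) (2,2) (2,3) (2,4) (2,5) (3,2) (3,3) (3,4) (4,1) (4,3) (4,4) (4,5) (5,0) (5,4)

Answer: 18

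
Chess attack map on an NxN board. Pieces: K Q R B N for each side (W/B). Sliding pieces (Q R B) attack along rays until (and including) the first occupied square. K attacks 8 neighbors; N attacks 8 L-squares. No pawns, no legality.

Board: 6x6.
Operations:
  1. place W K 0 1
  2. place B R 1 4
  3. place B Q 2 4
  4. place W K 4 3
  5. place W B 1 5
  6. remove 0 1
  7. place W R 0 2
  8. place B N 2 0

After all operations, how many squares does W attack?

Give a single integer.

Op 1: place WK@(0,1)
Op 2: place BR@(1,4)
Op 3: place BQ@(2,4)
Op 4: place WK@(4,3)
Op 5: place WB@(1,5)
Op 6: remove (0,1)
Op 7: place WR@(0,2)
Op 8: place BN@(2,0)
Per-piece attacks for W:
  WR@(0,2): attacks (0,3) (0,4) (0,5) (0,1) (0,0) (1,2) (2,2) (3,2) (4,2) (5,2)
  WB@(1,5): attacks (2,4) (0,4) [ray(1,-1) blocked at (2,4)]
  WK@(4,3): attacks (4,4) (4,2) (5,3) (3,3) (5,4) (5,2) (3,4) (3,2)
Union (16 distinct): (0,0) (0,1) (0,3) (0,4) (0,5) (1,2) (2,2) (2,4) (3,2) (3,3) (3,4) (4,2) (4,4) (5,2) (5,3) (5,4)

Answer: 16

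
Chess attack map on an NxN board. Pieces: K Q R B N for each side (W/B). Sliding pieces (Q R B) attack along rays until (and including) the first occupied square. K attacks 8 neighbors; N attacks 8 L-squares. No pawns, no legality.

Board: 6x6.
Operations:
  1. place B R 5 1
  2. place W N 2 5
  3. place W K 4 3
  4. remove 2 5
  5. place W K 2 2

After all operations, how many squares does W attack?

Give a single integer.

Answer: 14

Derivation:
Op 1: place BR@(5,1)
Op 2: place WN@(2,5)
Op 3: place WK@(4,3)
Op 4: remove (2,5)
Op 5: place WK@(2,2)
Per-piece attacks for W:
  WK@(2,2): attacks (2,3) (2,1) (3,2) (1,2) (3,3) (3,1) (1,3) (1,1)
  WK@(4,3): attacks (4,4) (4,2) (5,3) (3,3) (5,4) (5,2) (3,4) (3,2)
Union (14 distinct): (1,1) (1,2) (1,3) (2,1) (2,3) (3,1) (3,2) (3,3) (3,4) (4,2) (4,4) (5,2) (5,3) (5,4)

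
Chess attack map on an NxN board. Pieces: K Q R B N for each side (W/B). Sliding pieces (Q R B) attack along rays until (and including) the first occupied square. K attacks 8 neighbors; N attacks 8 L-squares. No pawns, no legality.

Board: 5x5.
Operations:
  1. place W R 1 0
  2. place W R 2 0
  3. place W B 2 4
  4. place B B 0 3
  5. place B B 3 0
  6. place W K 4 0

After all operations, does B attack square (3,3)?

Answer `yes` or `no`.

Answer: no

Derivation:
Op 1: place WR@(1,0)
Op 2: place WR@(2,0)
Op 3: place WB@(2,4)
Op 4: place BB@(0,3)
Op 5: place BB@(3,0)
Op 6: place WK@(4,0)
Per-piece attacks for B:
  BB@(0,3): attacks (1,4) (1,2) (2,1) (3,0) [ray(1,-1) blocked at (3,0)]
  BB@(3,0): attacks (4,1) (2,1) (1,2) (0,3) [ray(-1,1) blocked at (0,3)]
B attacks (3,3): no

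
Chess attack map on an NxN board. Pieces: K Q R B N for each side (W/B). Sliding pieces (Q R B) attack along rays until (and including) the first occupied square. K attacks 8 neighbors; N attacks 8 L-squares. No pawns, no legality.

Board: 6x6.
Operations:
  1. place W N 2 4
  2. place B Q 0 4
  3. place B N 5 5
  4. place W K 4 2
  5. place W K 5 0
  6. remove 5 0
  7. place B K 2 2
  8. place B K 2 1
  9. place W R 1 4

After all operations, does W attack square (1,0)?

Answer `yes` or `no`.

Op 1: place WN@(2,4)
Op 2: place BQ@(0,4)
Op 3: place BN@(5,5)
Op 4: place WK@(4,2)
Op 5: place WK@(5,0)
Op 6: remove (5,0)
Op 7: place BK@(2,2)
Op 8: place BK@(2,1)
Op 9: place WR@(1,4)
Per-piece attacks for W:
  WR@(1,4): attacks (1,5) (1,3) (1,2) (1,1) (1,0) (2,4) (0,4) [ray(1,0) blocked at (2,4); ray(-1,0) blocked at (0,4)]
  WN@(2,4): attacks (4,5) (0,5) (3,2) (4,3) (1,2) (0,3)
  WK@(4,2): attacks (4,3) (4,1) (5,2) (3,2) (5,3) (5,1) (3,3) (3,1)
W attacks (1,0): yes

Answer: yes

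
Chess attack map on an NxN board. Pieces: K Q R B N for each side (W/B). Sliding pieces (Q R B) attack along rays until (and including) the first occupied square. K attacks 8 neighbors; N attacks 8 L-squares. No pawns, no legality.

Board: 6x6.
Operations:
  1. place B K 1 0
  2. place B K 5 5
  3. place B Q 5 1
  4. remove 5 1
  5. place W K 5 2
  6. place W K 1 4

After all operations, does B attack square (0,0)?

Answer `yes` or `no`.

Op 1: place BK@(1,0)
Op 2: place BK@(5,5)
Op 3: place BQ@(5,1)
Op 4: remove (5,1)
Op 5: place WK@(5,2)
Op 6: place WK@(1,4)
Per-piece attacks for B:
  BK@(1,0): attacks (1,1) (2,0) (0,0) (2,1) (0,1)
  BK@(5,5): attacks (5,4) (4,5) (4,4)
B attacks (0,0): yes

Answer: yes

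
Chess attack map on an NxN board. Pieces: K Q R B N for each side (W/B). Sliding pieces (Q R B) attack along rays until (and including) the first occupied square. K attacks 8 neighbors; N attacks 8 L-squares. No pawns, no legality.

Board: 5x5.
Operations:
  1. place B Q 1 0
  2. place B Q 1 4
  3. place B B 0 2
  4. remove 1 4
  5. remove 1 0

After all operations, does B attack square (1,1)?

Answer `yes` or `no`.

Answer: yes

Derivation:
Op 1: place BQ@(1,0)
Op 2: place BQ@(1,4)
Op 3: place BB@(0,2)
Op 4: remove (1,4)
Op 5: remove (1,0)
Per-piece attacks for B:
  BB@(0,2): attacks (1,3) (2,4) (1,1) (2,0)
B attacks (1,1): yes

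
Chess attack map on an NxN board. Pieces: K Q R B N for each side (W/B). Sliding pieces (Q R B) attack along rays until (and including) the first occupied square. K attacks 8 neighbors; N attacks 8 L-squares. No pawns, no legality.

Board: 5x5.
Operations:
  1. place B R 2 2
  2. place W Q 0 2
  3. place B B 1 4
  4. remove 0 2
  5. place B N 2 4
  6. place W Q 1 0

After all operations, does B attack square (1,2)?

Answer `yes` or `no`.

Op 1: place BR@(2,2)
Op 2: place WQ@(0,2)
Op 3: place BB@(1,4)
Op 4: remove (0,2)
Op 5: place BN@(2,4)
Op 6: place WQ@(1,0)
Per-piece attacks for B:
  BB@(1,4): attacks (2,3) (3,2) (4,1) (0,3)
  BR@(2,2): attacks (2,3) (2,4) (2,1) (2,0) (3,2) (4,2) (1,2) (0,2) [ray(0,1) blocked at (2,4)]
  BN@(2,4): attacks (3,2) (4,3) (1,2) (0,3)
B attacks (1,2): yes

Answer: yes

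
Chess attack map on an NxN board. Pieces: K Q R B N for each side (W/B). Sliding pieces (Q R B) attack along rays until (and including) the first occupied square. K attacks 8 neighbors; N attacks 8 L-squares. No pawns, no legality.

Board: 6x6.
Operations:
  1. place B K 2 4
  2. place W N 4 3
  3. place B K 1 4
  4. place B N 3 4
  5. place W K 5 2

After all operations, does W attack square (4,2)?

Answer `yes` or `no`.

Op 1: place BK@(2,4)
Op 2: place WN@(4,3)
Op 3: place BK@(1,4)
Op 4: place BN@(3,4)
Op 5: place WK@(5,2)
Per-piece attacks for W:
  WN@(4,3): attacks (5,5) (3,5) (2,4) (5,1) (3,1) (2,2)
  WK@(5,2): attacks (5,3) (5,1) (4,2) (4,3) (4,1)
W attacks (4,2): yes

Answer: yes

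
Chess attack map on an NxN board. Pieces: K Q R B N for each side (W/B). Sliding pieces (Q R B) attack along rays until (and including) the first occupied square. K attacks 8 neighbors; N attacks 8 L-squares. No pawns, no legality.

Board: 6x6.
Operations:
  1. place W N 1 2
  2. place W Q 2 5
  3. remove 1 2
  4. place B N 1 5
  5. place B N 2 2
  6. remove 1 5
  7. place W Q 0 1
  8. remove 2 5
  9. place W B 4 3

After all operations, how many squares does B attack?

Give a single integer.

Answer: 8

Derivation:
Op 1: place WN@(1,2)
Op 2: place WQ@(2,5)
Op 3: remove (1,2)
Op 4: place BN@(1,5)
Op 5: place BN@(2,2)
Op 6: remove (1,5)
Op 7: place WQ@(0,1)
Op 8: remove (2,5)
Op 9: place WB@(4,3)
Per-piece attacks for B:
  BN@(2,2): attacks (3,4) (4,3) (1,4) (0,3) (3,0) (4,1) (1,0) (0,1)
Union (8 distinct): (0,1) (0,3) (1,0) (1,4) (3,0) (3,4) (4,1) (4,3)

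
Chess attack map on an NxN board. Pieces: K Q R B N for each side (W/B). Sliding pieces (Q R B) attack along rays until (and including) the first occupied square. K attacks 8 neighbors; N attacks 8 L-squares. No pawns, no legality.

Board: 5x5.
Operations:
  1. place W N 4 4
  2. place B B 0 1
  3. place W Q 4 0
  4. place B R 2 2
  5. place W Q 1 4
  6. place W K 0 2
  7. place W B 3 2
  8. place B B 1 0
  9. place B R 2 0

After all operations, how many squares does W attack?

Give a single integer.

Op 1: place WN@(4,4)
Op 2: place BB@(0,1)
Op 3: place WQ@(4,0)
Op 4: place BR@(2,2)
Op 5: place WQ@(1,4)
Op 6: place WK@(0,2)
Op 7: place WB@(3,2)
Op 8: place BB@(1,0)
Op 9: place BR@(2,0)
Per-piece attacks for W:
  WK@(0,2): attacks (0,3) (0,1) (1,2) (1,3) (1,1)
  WQ@(1,4): attacks (1,3) (1,2) (1,1) (1,0) (2,4) (3,4) (4,4) (0,4) (2,3) (3,2) (0,3) [ray(0,-1) blocked at (1,0); ray(1,0) blocked at (4,4); ray(1,-1) blocked at (3,2)]
  WB@(3,2): attacks (4,3) (4,1) (2,3) (1,4) (2,1) (1,0) [ray(-1,1) blocked at (1,4); ray(-1,-1) blocked at (1,0)]
  WQ@(4,0): attacks (4,1) (4,2) (4,3) (4,4) (3,0) (2,0) (3,1) (2,2) [ray(0,1) blocked at (4,4); ray(-1,0) blocked at (2,0); ray(-1,1) blocked at (2,2)]
  WN@(4,4): attacks (3,2) (2,3)
Union (21 distinct): (0,1) (0,3) (0,4) (1,0) (1,1) (1,2) (1,3) (1,4) (2,0) (2,1) (2,2) (2,3) (2,4) (3,0) (3,1) (3,2) (3,4) (4,1) (4,2) (4,3) (4,4)

Answer: 21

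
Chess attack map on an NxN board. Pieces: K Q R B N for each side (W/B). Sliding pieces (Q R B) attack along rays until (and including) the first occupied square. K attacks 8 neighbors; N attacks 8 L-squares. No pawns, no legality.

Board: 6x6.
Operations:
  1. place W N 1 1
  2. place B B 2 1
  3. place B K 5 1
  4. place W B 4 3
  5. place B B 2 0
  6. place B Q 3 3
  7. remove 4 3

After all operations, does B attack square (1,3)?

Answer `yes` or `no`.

Answer: yes

Derivation:
Op 1: place WN@(1,1)
Op 2: place BB@(2,1)
Op 3: place BK@(5,1)
Op 4: place WB@(4,3)
Op 5: place BB@(2,0)
Op 6: place BQ@(3,3)
Op 7: remove (4,3)
Per-piece attacks for B:
  BB@(2,0): attacks (3,1) (4,2) (5,3) (1,1) [ray(-1,1) blocked at (1,1)]
  BB@(2,1): attacks (3,2) (4,3) (5,4) (3,0) (1,2) (0,3) (1,0)
  BQ@(3,3): attacks (3,4) (3,5) (3,2) (3,1) (3,0) (4,3) (5,3) (2,3) (1,3) (0,3) (4,4) (5,5) (4,2) (5,1) (2,4) (1,5) (2,2) (1,1) [ray(1,-1) blocked at (5,1); ray(-1,-1) blocked at (1,1)]
  BK@(5,1): attacks (5,2) (5,0) (4,1) (4,2) (4,0)
B attacks (1,3): yes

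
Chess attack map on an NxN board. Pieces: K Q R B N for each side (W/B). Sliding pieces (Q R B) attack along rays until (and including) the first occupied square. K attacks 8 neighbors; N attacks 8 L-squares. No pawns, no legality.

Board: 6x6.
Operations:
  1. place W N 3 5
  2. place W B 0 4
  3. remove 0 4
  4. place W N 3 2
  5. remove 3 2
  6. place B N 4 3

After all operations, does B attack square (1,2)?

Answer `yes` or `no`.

Op 1: place WN@(3,5)
Op 2: place WB@(0,4)
Op 3: remove (0,4)
Op 4: place WN@(3,2)
Op 5: remove (3,2)
Op 6: place BN@(4,3)
Per-piece attacks for B:
  BN@(4,3): attacks (5,5) (3,5) (2,4) (5,1) (3,1) (2,2)
B attacks (1,2): no

Answer: no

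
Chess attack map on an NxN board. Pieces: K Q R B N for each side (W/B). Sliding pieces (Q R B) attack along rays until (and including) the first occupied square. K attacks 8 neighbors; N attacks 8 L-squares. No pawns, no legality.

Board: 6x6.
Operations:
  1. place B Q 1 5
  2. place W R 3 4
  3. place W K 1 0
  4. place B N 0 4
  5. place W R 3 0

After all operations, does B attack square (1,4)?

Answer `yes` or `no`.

Op 1: place BQ@(1,5)
Op 2: place WR@(3,4)
Op 3: place WK@(1,0)
Op 4: place BN@(0,4)
Op 5: place WR@(3,0)
Per-piece attacks for B:
  BN@(0,4): attacks (2,5) (1,2) (2,3)
  BQ@(1,5): attacks (1,4) (1,3) (1,2) (1,1) (1,0) (2,5) (3,5) (4,5) (5,5) (0,5) (2,4) (3,3) (4,2) (5,1) (0,4) [ray(0,-1) blocked at (1,0); ray(-1,-1) blocked at (0,4)]
B attacks (1,4): yes

Answer: yes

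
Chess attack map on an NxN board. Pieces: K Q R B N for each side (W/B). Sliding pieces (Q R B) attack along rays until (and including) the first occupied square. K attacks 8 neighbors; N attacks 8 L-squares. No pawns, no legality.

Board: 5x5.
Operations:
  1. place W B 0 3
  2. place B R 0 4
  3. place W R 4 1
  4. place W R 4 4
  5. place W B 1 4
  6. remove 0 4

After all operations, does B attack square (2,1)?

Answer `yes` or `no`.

Answer: no

Derivation:
Op 1: place WB@(0,3)
Op 2: place BR@(0,4)
Op 3: place WR@(4,1)
Op 4: place WR@(4,4)
Op 5: place WB@(1,4)
Op 6: remove (0,4)
Per-piece attacks for B:
B attacks (2,1): no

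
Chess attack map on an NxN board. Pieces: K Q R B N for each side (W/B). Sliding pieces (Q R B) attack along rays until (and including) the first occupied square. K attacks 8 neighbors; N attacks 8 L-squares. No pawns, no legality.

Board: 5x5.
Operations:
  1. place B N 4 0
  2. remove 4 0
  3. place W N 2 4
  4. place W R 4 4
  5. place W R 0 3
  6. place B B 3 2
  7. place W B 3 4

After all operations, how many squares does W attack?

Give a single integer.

Answer: 15

Derivation:
Op 1: place BN@(4,0)
Op 2: remove (4,0)
Op 3: place WN@(2,4)
Op 4: place WR@(4,4)
Op 5: place WR@(0,3)
Op 6: place BB@(3,2)
Op 7: place WB@(3,4)
Per-piece attacks for W:
  WR@(0,3): attacks (0,4) (0,2) (0,1) (0,0) (1,3) (2,3) (3,3) (4,3)
  WN@(2,4): attacks (3,2) (4,3) (1,2) (0,3)
  WB@(3,4): attacks (4,3) (2,3) (1,2) (0,1)
  WR@(4,4): attacks (4,3) (4,2) (4,1) (4,0) (3,4) [ray(-1,0) blocked at (3,4)]
Union (15 distinct): (0,0) (0,1) (0,2) (0,3) (0,4) (1,2) (1,3) (2,3) (3,2) (3,3) (3,4) (4,0) (4,1) (4,2) (4,3)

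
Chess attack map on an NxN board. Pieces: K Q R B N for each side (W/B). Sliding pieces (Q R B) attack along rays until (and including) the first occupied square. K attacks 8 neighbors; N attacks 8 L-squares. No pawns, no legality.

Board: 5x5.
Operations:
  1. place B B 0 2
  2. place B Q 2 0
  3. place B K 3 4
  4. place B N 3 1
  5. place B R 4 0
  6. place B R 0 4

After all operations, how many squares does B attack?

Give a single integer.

Op 1: place BB@(0,2)
Op 2: place BQ@(2,0)
Op 3: place BK@(3,4)
Op 4: place BN@(3,1)
Op 5: place BR@(4,0)
Op 6: place BR@(0,4)
Per-piece attacks for B:
  BB@(0,2): attacks (1,3) (2,4) (1,1) (2,0) [ray(1,-1) blocked at (2,0)]
  BR@(0,4): attacks (0,3) (0,2) (1,4) (2,4) (3,4) [ray(0,-1) blocked at (0,2); ray(1,0) blocked at (3,4)]
  BQ@(2,0): attacks (2,1) (2,2) (2,3) (2,4) (3,0) (4,0) (1,0) (0,0) (3,1) (1,1) (0,2) [ray(1,0) blocked at (4,0); ray(1,1) blocked at (3,1); ray(-1,1) blocked at (0,2)]
  BN@(3,1): attacks (4,3) (2,3) (1,2) (1,0)
  BK@(3,4): attacks (3,3) (4,4) (2,4) (4,3) (2,3)
  BR@(4,0): attacks (4,1) (4,2) (4,3) (4,4) (3,0) (2,0) [ray(-1,0) blocked at (2,0)]
Union (22 distinct): (0,0) (0,2) (0,3) (1,0) (1,1) (1,2) (1,3) (1,4) (2,0) (2,1) (2,2) (2,3) (2,4) (3,0) (3,1) (3,3) (3,4) (4,0) (4,1) (4,2) (4,3) (4,4)

Answer: 22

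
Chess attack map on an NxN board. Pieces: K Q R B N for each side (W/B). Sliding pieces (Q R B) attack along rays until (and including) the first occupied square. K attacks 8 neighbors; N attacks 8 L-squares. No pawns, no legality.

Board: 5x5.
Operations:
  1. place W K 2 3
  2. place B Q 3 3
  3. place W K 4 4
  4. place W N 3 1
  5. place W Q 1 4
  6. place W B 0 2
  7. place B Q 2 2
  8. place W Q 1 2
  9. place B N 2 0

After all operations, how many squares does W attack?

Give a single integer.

Answer: 20

Derivation:
Op 1: place WK@(2,3)
Op 2: place BQ@(3,3)
Op 3: place WK@(4,4)
Op 4: place WN@(3,1)
Op 5: place WQ@(1,4)
Op 6: place WB@(0,2)
Op 7: place BQ@(2,2)
Op 8: place WQ@(1,2)
Op 9: place BN@(2,0)
Per-piece attacks for W:
  WB@(0,2): attacks (1,3) (2,4) (1,1) (2,0) [ray(1,-1) blocked at (2,0)]
  WQ@(1,2): attacks (1,3) (1,4) (1,1) (1,0) (2,2) (0,2) (2,3) (2,1) (3,0) (0,3) (0,1) [ray(0,1) blocked at (1,4); ray(1,0) blocked at (2,2); ray(-1,0) blocked at (0,2); ray(1,1) blocked at (2,3)]
  WQ@(1,4): attacks (1,3) (1,2) (2,4) (3,4) (4,4) (0,4) (2,3) (0,3) [ray(0,-1) blocked at (1,2); ray(1,0) blocked at (4,4); ray(1,-1) blocked at (2,3)]
  WK@(2,3): attacks (2,4) (2,2) (3,3) (1,3) (3,4) (3,2) (1,4) (1,2)
  WN@(3,1): attacks (4,3) (2,3) (1,2) (1,0)
  WK@(4,4): attacks (4,3) (3,4) (3,3)
Union (20 distinct): (0,1) (0,2) (0,3) (0,4) (1,0) (1,1) (1,2) (1,3) (1,4) (2,0) (2,1) (2,2) (2,3) (2,4) (3,0) (3,2) (3,3) (3,4) (4,3) (4,4)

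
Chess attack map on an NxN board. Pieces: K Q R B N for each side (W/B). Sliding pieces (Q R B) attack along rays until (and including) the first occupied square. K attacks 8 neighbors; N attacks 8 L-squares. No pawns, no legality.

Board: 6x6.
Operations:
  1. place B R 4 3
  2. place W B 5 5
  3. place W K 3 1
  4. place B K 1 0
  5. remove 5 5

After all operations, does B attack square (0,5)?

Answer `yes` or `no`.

Answer: no

Derivation:
Op 1: place BR@(4,3)
Op 2: place WB@(5,5)
Op 3: place WK@(3,1)
Op 4: place BK@(1,0)
Op 5: remove (5,5)
Per-piece attacks for B:
  BK@(1,0): attacks (1,1) (2,0) (0,0) (2,1) (0,1)
  BR@(4,3): attacks (4,4) (4,5) (4,2) (4,1) (4,0) (5,3) (3,3) (2,3) (1,3) (0,3)
B attacks (0,5): no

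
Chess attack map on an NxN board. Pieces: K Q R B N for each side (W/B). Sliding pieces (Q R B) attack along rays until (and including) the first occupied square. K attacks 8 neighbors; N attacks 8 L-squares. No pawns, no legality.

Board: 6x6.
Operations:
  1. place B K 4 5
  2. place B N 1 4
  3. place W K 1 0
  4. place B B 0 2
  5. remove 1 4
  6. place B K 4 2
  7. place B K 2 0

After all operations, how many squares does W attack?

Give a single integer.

Op 1: place BK@(4,5)
Op 2: place BN@(1,4)
Op 3: place WK@(1,0)
Op 4: place BB@(0,2)
Op 5: remove (1,4)
Op 6: place BK@(4,2)
Op 7: place BK@(2,0)
Per-piece attacks for W:
  WK@(1,0): attacks (1,1) (2,0) (0,0) (2,1) (0,1)
Union (5 distinct): (0,0) (0,1) (1,1) (2,0) (2,1)

Answer: 5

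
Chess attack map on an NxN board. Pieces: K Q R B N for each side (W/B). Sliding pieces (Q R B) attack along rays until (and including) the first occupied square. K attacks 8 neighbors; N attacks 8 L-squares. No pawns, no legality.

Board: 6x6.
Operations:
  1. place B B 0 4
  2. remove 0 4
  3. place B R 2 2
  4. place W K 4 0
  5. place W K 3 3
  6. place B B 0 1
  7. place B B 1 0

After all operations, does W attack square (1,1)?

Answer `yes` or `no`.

Answer: no

Derivation:
Op 1: place BB@(0,4)
Op 2: remove (0,4)
Op 3: place BR@(2,2)
Op 4: place WK@(4,0)
Op 5: place WK@(3,3)
Op 6: place BB@(0,1)
Op 7: place BB@(1,0)
Per-piece attacks for W:
  WK@(3,3): attacks (3,4) (3,2) (4,3) (2,3) (4,4) (4,2) (2,4) (2,2)
  WK@(4,0): attacks (4,1) (5,0) (3,0) (5,1) (3,1)
W attacks (1,1): no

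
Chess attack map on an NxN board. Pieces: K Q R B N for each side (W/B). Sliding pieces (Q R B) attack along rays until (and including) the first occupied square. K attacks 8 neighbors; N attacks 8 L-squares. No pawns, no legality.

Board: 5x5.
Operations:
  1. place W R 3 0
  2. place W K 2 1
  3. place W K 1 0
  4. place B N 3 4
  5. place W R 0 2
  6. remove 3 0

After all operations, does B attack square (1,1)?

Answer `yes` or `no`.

Answer: no

Derivation:
Op 1: place WR@(3,0)
Op 2: place WK@(2,1)
Op 3: place WK@(1,0)
Op 4: place BN@(3,4)
Op 5: place WR@(0,2)
Op 6: remove (3,0)
Per-piece attacks for B:
  BN@(3,4): attacks (4,2) (2,2) (1,3)
B attacks (1,1): no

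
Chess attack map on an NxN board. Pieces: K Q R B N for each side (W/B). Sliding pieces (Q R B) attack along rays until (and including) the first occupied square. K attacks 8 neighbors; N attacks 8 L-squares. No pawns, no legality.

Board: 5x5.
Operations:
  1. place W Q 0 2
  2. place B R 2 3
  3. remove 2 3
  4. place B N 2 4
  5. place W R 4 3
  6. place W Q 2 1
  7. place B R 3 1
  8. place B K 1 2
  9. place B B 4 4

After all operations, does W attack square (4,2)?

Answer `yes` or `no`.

Answer: yes

Derivation:
Op 1: place WQ@(0,2)
Op 2: place BR@(2,3)
Op 3: remove (2,3)
Op 4: place BN@(2,4)
Op 5: place WR@(4,3)
Op 6: place WQ@(2,1)
Op 7: place BR@(3,1)
Op 8: place BK@(1,2)
Op 9: place BB@(4,4)
Per-piece attacks for W:
  WQ@(0,2): attacks (0,3) (0,4) (0,1) (0,0) (1,2) (1,3) (2,4) (1,1) (2,0) [ray(1,0) blocked at (1,2); ray(1,1) blocked at (2,4)]
  WQ@(2,1): attacks (2,2) (2,3) (2,4) (2,0) (3,1) (1,1) (0,1) (3,2) (4,3) (3,0) (1,2) (1,0) [ray(0,1) blocked at (2,4); ray(1,0) blocked at (3,1); ray(1,1) blocked at (4,3); ray(-1,1) blocked at (1,2)]
  WR@(4,3): attacks (4,4) (4,2) (4,1) (4,0) (3,3) (2,3) (1,3) (0,3) [ray(0,1) blocked at (4,4)]
W attacks (4,2): yes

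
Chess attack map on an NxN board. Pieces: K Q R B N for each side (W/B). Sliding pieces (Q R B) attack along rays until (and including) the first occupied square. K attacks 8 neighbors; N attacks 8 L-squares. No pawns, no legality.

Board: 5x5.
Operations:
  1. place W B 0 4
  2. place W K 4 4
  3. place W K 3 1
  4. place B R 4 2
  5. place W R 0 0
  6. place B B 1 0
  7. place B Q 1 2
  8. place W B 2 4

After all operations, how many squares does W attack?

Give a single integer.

Answer: 18

Derivation:
Op 1: place WB@(0,4)
Op 2: place WK@(4,4)
Op 3: place WK@(3,1)
Op 4: place BR@(4,2)
Op 5: place WR@(0,0)
Op 6: place BB@(1,0)
Op 7: place BQ@(1,2)
Op 8: place WB@(2,4)
Per-piece attacks for W:
  WR@(0,0): attacks (0,1) (0,2) (0,3) (0,4) (1,0) [ray(0,1) blocked at (0,4); ray(1,0) blocked at (1,0)]
  WB@(0,4): attacks (1,3) (2,2) (3,1) [ray(1,-1) blocked at (3,1)]
  WB@(2,4): attacks (3,3) (4,2) (1,3) (0,2) [ray(1,-1) blocked at (4,2)]
  WK@(3,1): attacks (3,2) (3,0) (4,1) (2,1) (4,2) (4,0) (2,2) (2,0)
  WK@(4,4): attacks (4,3) (3,4) (3,3)
Union (18 distinct): (0,1) (0,2) (0,3) (0,4) (1,0) (1,3) (2,0) (2,1) (2,2) (3,0) (3,1) (3,2) (3,3) (3,4) (4,0) (4,1) (4,2) (4,3)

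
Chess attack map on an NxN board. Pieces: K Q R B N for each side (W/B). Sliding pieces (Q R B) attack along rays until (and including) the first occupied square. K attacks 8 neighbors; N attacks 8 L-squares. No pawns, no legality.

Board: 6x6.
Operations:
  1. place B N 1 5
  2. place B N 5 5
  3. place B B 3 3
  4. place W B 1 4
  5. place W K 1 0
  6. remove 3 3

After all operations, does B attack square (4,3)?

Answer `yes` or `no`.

Answer: yes

Derivation:
Op 1: place BN@(1,5)
Op 2: place BN@(5,5)
Op 3: place BB@(3,3)
Op 4: place WB@(1,4)
Op 5: place WK@(1,0)
Op 6: remove (3,3)
Per-piece attacks for B:
  BN@(1,5): attacks (2,3) (3,4) (0,3)
  BN@(5,5): attacks (4,3) (3,4)
B attacks (4,3): yes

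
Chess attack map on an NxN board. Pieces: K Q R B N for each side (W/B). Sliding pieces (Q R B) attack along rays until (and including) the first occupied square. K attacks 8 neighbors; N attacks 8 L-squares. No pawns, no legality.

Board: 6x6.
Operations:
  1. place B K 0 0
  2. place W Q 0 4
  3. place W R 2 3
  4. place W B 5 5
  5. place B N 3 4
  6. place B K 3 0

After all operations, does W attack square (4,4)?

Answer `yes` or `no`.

Answer: yes

Derivation:
Op 1: place BK@(0,0)
Op 2: place WQ@(0,4)
Op 3: place WR@(2,3)
Op 4: place WB@(5,5)
Op 5: place BN@(3,4)
Op 6: place BK@(3,0)
Per-piece attacks for W:
  WQ@(0,4): attacks (0,5) (0,3) (0,2) (0,1) (0,0) (1,4) (2,4) (3,4) (1,5) (1,3) (2,2) (3,1) (4,0) [ray(0,-1) blocked at (0,0); ray(1,0) blocked at (3,4)]
  WR@(2,3): attacks (2,4) (2,5) (2,2) (2,1) (2,0) (3,3) (4,3) (5,3) (1,3) (0,3)
  WB@(5,5): attacks (4,4) (3,3) (2,2) (1,1) (0,0) [ray(-1,-1) blocked at (0,0)]
W attacks (4,4): yes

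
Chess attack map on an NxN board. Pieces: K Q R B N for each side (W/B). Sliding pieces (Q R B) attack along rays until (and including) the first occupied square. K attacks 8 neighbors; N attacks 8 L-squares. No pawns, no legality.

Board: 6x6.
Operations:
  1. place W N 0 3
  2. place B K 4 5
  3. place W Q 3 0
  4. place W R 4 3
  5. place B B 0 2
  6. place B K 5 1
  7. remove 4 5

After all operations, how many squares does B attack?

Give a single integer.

Op 1: place WN@(0,3)
Op 2: place BK@(4,5)
Op 3: place WQ@(3,0)
Op 4: place WR@(4,3)
Op 5: place BB@(0,2)
Op 6: place BK@(5,1)
Op 7: remove (4,5)
Per-piece attacks for B:
  BB@(0,2): attacks (1,3) (2,4) (3,5) (1,1) (2,0)
  BK@(5,1): attacks (5,2) (5,0) (4,1) (4,2) (4,0)
Union (10 distinct): (1,1) (1,3) (2,0) (2,4) (3,5) (4,0) (4,1) (4,2) (5,0) (5,2)

Answer: 10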